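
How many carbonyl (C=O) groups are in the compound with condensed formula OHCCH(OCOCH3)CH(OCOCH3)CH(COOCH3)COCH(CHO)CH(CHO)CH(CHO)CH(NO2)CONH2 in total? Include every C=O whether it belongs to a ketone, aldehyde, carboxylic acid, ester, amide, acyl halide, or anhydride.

OHC: aldehyde, 1 C=O (running total 1).
CH(OCOCH3): ester, 1 C=O (running total 2).
CH(OCOCH3): ester, 1 C=O (running total 3).
CH(COOCH3): ester, 1 C=O (running total 4).
CO: ketone, 1 C=O (running total 5).
CH(CHO): aldehyde, 1 C=O (running total 6).
CH(CHO): aldehyde, 1 C=O (running total 7).
CH(CHO): aldehyde, 1 C=O (running total 8).
CONH2: amide, 1 C=O (running total 9).

9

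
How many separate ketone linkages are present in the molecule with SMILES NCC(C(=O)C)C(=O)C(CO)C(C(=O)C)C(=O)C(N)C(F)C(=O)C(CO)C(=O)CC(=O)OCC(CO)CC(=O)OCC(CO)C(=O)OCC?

6

–NH2 on an sp³ carbon with no adjacent C=O → amine.
pendant –COCH3: carbonyl C bonded to two carbons → ketone.
–C(=O)– with carbon on both sides → ketone.
pendant –CH2OH on an sp³ backbone C → alcohol.
pendant –COCH3: carbonyl C bonded to two carbons → ketone.
–C(=O)– with carbon on both sides → ketone.
–NH2 on an sp³ carbon with no adjacent C=O → amine.
halogen on an sp³ carbon → alkyl halide.
–C(=O)– with carbon on both sides → ketone.
pendant –CH2OH on an sp³ backbone C → alcohol.
–C(=O)– with carbon on both sides → ketone.
–C(=O)–O–C with C on the carbonyl side → ester.
pendant –CH2OH on an sp³ backbone C → alcohol.
–C(=O)–O–C with C on the carbonyl side → ester.
pendant –CH2OH on an sp³ backbone C → alcohol.
–C(=O)OCH2CH3: carbonyl C bonded to C and to –OEt → ester.
Ketone appears at: CH(COCH3), CO, CH(COCH3), CO, CO, CO → 6.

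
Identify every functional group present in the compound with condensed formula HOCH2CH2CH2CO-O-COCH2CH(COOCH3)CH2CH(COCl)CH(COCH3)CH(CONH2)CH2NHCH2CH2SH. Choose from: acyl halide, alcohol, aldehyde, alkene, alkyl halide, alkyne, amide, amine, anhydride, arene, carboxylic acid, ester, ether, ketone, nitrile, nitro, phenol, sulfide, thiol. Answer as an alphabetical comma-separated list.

acyl halide, alcohol, amide, amine, anhydride, ester, ketone, thiol

HO– on an sp³ carbon → alcohol.
two acyl groups sharing one oxygen, –C(=O)–O–C(=O)– → anhydride.
pendant –COOCH3: carbonyl C bonded to C and –OCH3 → ester.
pendant –C(=O)X: carbonyl C bonded to C and halogen → acyl halide.
pendant –COCH3: carbonyl C bonded to two carbons → ketone.
pendant –CONH2: carbonyl C bonded to C and N → amide.
C–N–C with sp³ carbons and no adjacent C=O → amine (secondary).
–SH on an sp³ carbon → thiol.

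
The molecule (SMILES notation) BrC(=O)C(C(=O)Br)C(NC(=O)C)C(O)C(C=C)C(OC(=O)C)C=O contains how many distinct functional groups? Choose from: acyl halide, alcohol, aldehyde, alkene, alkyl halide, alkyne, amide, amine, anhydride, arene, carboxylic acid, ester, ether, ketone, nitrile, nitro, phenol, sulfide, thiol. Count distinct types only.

6

–C(=O)Br: carbonyl C bonded to C and to a halogen → acyl halide (not alkyl halide).
pendant –C(=O)X: carbonyl C bonded to C and halogen → acyl halide.
pendant –NHC(=O)CH3: N bonded to a carbonyl → amide (not amine).
–OH on an sp³ carbon → alcohol (secondary).
pendant –CH=CH2: C=C double bond → alkene.
pendant –OC(=O)CH3: an acyloxy group → ester.
terminal –CHO: carbonyl C bonded to H and C → aldehyde.
Distinct types present: acyl halide, alcohol, aldehyde, alkene, amide, ester.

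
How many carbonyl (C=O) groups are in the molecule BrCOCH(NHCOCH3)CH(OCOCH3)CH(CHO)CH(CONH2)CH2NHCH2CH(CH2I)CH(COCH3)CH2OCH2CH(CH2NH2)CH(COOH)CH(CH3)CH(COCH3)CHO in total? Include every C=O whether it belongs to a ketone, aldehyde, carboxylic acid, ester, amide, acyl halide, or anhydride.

BrCO: acyl halide, 1 C=O (running total 1).
CH(NHCOCH3): amide, 1 C=O (running total 2).
CH(OCOCH3): ester, 1 C=O (running total 3).
CH(CHO): aldehyde, 1 C=O (running total 4).
CH(CONH2): amide, 1 C=O (running total 5).
CH(COCH3): ketone, 1 C=O (running total 6).
CH(COOH): carboxylic acid, 1 C=O (running total 7).
CH(COCH3): ketone, 1 C=O (running total 8).
CHO: aldehyde, 1 C=O (running total 9).

9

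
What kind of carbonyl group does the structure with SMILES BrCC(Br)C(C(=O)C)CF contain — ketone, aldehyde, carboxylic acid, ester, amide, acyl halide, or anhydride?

The carbonyl is in the CH(COCH3) segment: pendant –COCH3: carbonyl C bonded to two carbons → ketone.

ketone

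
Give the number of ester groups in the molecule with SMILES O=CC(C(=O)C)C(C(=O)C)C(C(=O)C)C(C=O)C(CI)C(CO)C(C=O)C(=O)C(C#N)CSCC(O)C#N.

0

terminal –CHO: carbonyl C bonded to H and C → aldehyde.
pendant –COCH3: carbonyl C bonded to two carbons → ketone.
pendant –COCH3: carbonyl C bonded to two carbons → ketone.
pendant –COCH3: carbonyl C bonded to two carbons → ketone.
pendant –CHO: carbonyl C bonded to C and H → aldehyde.
pendant –CH2X: halogen on sp³ carbon → alkyl halide.
pendant –CH2OH on an sp³ backbone C → alcohol.
pendant –CHO: carbonyl C bonded to C and H → aldehyde.
–C(=O)– with carbon on both sides → ketone.
pendant –C≡N: nitrile.
C–S–C linkage → sulfide (thioether).
–OH on an sp³ carbon → alcohol (secondary).
–C≡N: carbon triple-bonded to nitrogen → nitrile.
No segment is a ester: CH(COCH3) is ketone, not ester; CH(COCH3) is ketone, not ester; CH(COCH3) is ketone, not ester. → 0.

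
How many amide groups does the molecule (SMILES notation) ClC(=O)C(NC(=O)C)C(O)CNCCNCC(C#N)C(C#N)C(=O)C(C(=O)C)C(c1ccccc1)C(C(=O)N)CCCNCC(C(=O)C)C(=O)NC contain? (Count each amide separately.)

3

–C(=O)Cl: carbonyl C bonded to C and to a halogen → acyl halide (not alkyl halide).
pendant –NHC(=O)CH3: N bonded to a carbonyl → amide (not amine).
–OH on an sp³ carbon → alcohol (secondary).
C–N–C with sp³ carbons and no adjacent C=O → amine (secondary).
C–N–C with sp³ carbons and no adjacent C=O → amine (secondary).
pendant –C≡N: nitrile.
pendant –C≡N: nitrile.
–C(=O)– with carbon on both sides → ketone.
pendant –COCH3: carbonyl C bonded to two carbons → ketone.
pendant –C6H5: benzene ring → arene.
pendant –CONH2: carbonyl C bonded to C and N → amide.
C–N–C with sp³ carbons and no adjacent C=O → amine (secondary).
pendant –COCH3: carbonyl C bonded to two carbons → ketone.
–C(=O)NHCH3: carbonyl C bonded to C and to N → amide (the N is not an amine).
Amide appears at: CH(NHCOCH3), CH(CONH2), CONHCH3 → 3.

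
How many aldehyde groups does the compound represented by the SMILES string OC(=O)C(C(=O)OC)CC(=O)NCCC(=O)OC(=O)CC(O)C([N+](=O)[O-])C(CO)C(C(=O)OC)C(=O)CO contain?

Reading the structure from left to right:
  HOOC: –COOH: carbonyl C bonded to –OH and C → carboxylic acid (the –OH is not a separate alcohol).
  CH(COOCH3): pendant –COOCH3: carbonyl C bonded to C and –OCH3 → ester.
  CH2CONHCH2: –C(=O)–N– linkage → amide (the N is not an amine).
  CH2CO-O-COCH2: two acyl groups sharing one oxygen, –C(=O)–O–C(=O)– → anhydride.
  CH(OH): –OH on an sp³ carbon → alcohol (secondary).
  CH(NO2): –NO2 on an sp³ carbon → nitro (the N=O is not a carbonyl).
  CH(CH2OH): pendant –CH2OH on an sp³ backbone C → alcohol.
  CH(COOCH3): pendant –COOCH3: carbonyl C bonded to C and –OCH3 → ester.
  CO: –C(=O)– with carbon on both sides → ketone.
  CH2OH: –OH on an sp³ carbon → alcohol.
No segment is a aldehyde: HOOC is carboxylic acid, not aldehyde; CH(COOCH3) is ester, not aldehyde; CH(COOCH3) is ester, not aldehyde. → 0.

0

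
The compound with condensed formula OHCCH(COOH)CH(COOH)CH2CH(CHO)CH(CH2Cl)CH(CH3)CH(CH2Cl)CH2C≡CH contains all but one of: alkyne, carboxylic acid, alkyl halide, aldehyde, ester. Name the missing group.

aldehyde: present (OHC — terminal –CHO: carbonyl C bonded to H and C → aldehyde).
alkyl halide: present (CH(CH2Cl) — pendant –CH2X: halogen on sp³ carbon → alkyl halide).
carboxylic acid: present (CH(COOH) — pendant –COOH: carbonyl C bonded to C and –OH → carboxylic acid).
alkyne: present (C≡CH — C≡C triple bond → alkyne).
ester: no segment matches this pattern.

ester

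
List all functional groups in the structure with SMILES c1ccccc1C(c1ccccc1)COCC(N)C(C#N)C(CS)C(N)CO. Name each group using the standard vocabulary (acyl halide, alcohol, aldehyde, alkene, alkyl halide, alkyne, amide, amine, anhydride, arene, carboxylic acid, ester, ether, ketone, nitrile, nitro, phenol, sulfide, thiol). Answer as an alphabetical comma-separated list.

Taking each segment in turn:
  C6H5: C6H5– phenyl ring → arene.
  CH(C6H5): pendant –C6H5: benzene ring → arene.
  CH2OCH2: C–O–C with sp³ carbons on both sides and no adjacent C=O → ether.
  CH(NH2): –NH2 on an sp³ carbon with no adjacent C=O → amine.
  CH(CN): pendant –C≡N: nitrile.
  CH(CH2SH): pendant –CH2SH → thiol.
  CH(NH2): –NH2 on an sp³ carbon with no adjacent C=O → amine.
  CH2OH: –OH on an sp³ carbon → alcohol.

alcohol, amine, arene, ether, nitrile, thiol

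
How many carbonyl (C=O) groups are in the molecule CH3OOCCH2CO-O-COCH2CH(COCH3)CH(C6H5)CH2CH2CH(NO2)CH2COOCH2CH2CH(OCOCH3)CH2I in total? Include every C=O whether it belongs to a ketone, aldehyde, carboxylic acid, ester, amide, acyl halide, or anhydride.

CH3OOC: ester, 1 C=O (running total 1).
CH2CO-O-COCH2: anhydride, 2 C=O (running total 3).
CH(COCH3): ketone, 1 C=O (running total 4).
CH2COOCH2: ester, 1 C=O (running total 5).
CH(OCOCH3): ester, 1 C=O (running total 6).

6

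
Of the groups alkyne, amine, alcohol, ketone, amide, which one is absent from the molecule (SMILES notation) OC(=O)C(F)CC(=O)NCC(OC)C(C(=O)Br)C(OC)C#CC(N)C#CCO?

amine: present (CH(NH2) — –NH2 on an sp³ carbon with no adjacent C=O → amine).
alcohol: present (CH2OH — –OH on an sp³ carbon → alcohol).
alkyne: present (C≡C — C≡C triple bond → alkyne).
amide: present (CH2CONHCH2 — –C(=O)–N– linkage → amide (the N is not an amine)).
ketone: absent. In CH2CONHCH2, the C=O is bonded to nitrogen, which defines an amide, not a ketone. In HOOC, the C=O bears an –OH, making it a carboxylic acid rather than a ketone. In CH(COBr), the C=O is bonded to a halogen, which defines an acyl halide, not a ketone.

ketone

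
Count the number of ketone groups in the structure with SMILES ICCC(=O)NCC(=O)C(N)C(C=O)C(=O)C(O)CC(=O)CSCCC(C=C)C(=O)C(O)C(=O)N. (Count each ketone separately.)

4

halogen on an sp³ carbon → alkyl halide.
–C(=O)–N– linkage → amide (the N is not an amine).
–C(=O)– with carbon on both sides → ketone.
–NH2 on an sp³ carbon with no adjacent C=O → amine.
pendant –CHO: carbonyl C bonded to C and H → aldehyde.
–C(=O)– with carbon on both sides → ketone.
–OH on an sp³ carbon → alcohol (secondary).
–C(=O)– with carbon on both sides → ketone.
C–S–C linkage → sulfide (thioether).
pendant –CH=CH2: C=C double bond → alkene.
–C(=O)– with carbon on both sides → ketone.
–OH on an sp³ carbon → alcohol (secondary).
–C(=O)NH2: carbonyl C bonded to C and to N → amide (the N is not a separate amine).
Ketone appears at: CO, CO, CO, CO → 4.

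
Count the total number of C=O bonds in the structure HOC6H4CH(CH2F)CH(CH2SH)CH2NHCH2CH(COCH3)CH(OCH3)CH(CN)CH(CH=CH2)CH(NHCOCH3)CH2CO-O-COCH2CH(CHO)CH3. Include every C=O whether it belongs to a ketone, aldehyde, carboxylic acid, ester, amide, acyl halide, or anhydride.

5

CH(COCH3): ketone, 1 C=O (running total 1).
CH(NHCOCH3): amide, 1 C=O (running total 2).
CH2CO-O-COCH2: anhydride, 2 C=O (running total 4).
CH(CHO): aldehyde, 1 C=O (running total 5).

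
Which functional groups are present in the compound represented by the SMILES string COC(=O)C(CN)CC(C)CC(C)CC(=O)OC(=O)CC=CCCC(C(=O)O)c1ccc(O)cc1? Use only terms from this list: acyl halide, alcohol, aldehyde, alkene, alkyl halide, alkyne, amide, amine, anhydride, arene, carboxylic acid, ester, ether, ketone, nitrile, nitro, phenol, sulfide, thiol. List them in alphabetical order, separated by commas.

CH3O–C(=O)–: carbonyl C bonded to C and to –OCH3 → ester (not ketone + ether).
pendant –CH2NH2: N on sp³ C, no adjacent C=O → amine.
two acyl groups sharing one oxygen, –C(=O)–O–C(=O)– → anhydride.
C=C double bond → alkene.
pendant –COOH: carbonyl C bonded to C and –OH → carboxylic acid.
–OH attached directly to an aromatic ring → phenol (not alcohol); the ring itself is an arene.

alkene, amine, anhydride, arene, carboxylic acid, ester, phenol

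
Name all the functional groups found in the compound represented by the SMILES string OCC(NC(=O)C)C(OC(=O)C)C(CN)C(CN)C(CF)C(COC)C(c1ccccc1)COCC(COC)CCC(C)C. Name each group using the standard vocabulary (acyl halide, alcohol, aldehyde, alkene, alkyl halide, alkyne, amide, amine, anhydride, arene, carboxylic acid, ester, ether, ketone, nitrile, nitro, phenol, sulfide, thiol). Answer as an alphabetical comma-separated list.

alcohol, alkyl halide, amide, amine, arene, ester, ether

Reading the structure from left to right:
  HOCH2: HO– on an sp³ carbon → alcohol.
  CH(NHCOCH3): pendant –NHC(=O)CH3: N bonded to a carbonyl → amide (not amine).
  CH(OCOCH3): pendant –OC(=O)CH3: an acyloxy group → ester.
  CH(CH2NH2): pendant –CH2NH2: N on sp³ C, no adjacent C=O → amine.
  CH(CH2NH2): pendant –CH2NH2: N on sp³ C, no adjacent C=O → amine.
  CH(CH2F): pendant –CH2X: halogen on sp³ carbon → alkyl halide.
  CH(CH2OCH3): pendant –CH2OCH3: C–O–C linkage → ether.
  CH(C6H5): pendant –C6H5: benzene ring → arene.
  CH2OCH2: C–O–C with sp³ carbons on both sides and no adjacent C=O → ether.
  CH(CH2OCH3): pendant –CH2OCH3: C–O–C linkage → ether.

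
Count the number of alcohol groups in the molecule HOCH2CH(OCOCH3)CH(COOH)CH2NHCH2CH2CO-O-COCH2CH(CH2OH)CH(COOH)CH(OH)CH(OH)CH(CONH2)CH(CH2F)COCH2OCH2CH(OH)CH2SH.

5

HO– on an sp³ carbon → alcohol.
pendant –OC(=O)CH3: an acyloxy group → ester.
pendant –COOH: carbonyl C bonded to C and –OH → carboxylic acid.
C–N–C with sp³ carbons and no adjacent C=O → amine (secondary).
two acyl groups sharing one oxygen, –C(=O)–O–C(=O)– → anhydride.
pendant –CH2OH on an sp³ backbone C → alcohol.
pendant –COOH: carbonyl C bonded to C and –OH → carboxylic acid.
–OH on an sp³ carbon → alcohol (secondary).
–OH on an sp³ carbon → alcohol (secondary).
pendant –CONH2: carbonyl C bonded to C and N → amide.
pendant –CH2X: halogen on sp³ carbon → alkyl halide.
–C(=O)– with carbon on both sides → ketone.
C–O–C with sp³ carbons on both sides and no adjacent C=O → ether.
–OH on an sp³ carbon → alcohol (secondary).
–SH on an sp³ carbon → thiol.
Alcohol appears at: HOCH2, CH(CH2OH), CH(OH), CH(OH), CH(OH) → 5.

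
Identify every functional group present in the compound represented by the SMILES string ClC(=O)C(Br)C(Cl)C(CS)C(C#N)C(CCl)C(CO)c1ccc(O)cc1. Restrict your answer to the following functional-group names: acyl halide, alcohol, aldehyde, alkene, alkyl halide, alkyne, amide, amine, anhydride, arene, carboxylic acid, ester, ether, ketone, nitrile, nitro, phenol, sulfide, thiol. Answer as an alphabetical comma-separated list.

acyl halide, alcohol, alkyl halide, arene, nitrile, phenol, thiol

–C(=O)Cl: carbonyl C bonded to C and to a halogen → acyl halide (not alkyl halide).
halogen on an sp³ carbon → alkyl halide.
halogen on an sp³ carbon → alkyl halide.
pendant –CH2SH → thiol.
pendant –C≡N: nitrile.
pendant –CH2X: halogen on sp³ carbon → alkyl halide.
pendant –CH2OH on an sp³ backbone C → alcohol.
–OH attached directly to an aromatic ring → phenol (not alcohol); the ring itself is an arene.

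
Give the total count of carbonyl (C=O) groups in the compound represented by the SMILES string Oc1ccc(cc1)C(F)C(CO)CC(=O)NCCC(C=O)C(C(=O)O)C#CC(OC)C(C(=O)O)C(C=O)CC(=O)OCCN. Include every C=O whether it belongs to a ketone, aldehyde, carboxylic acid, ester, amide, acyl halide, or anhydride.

CH2CONHCH2: amide, 1 C=O (running total 1).
CH(CHO): aldehyde, 1 C=O (running total 2).
CH(COOH): carboxylic acid, 1 C=O (running total 3).
CH(COOH): carboxylic acid, 1 C=O (running total 4).
CH(CHO): aldehyde, 1 C=O (running total 5).
CH2COOCH2: ester, 1 C=O (running total 6).

6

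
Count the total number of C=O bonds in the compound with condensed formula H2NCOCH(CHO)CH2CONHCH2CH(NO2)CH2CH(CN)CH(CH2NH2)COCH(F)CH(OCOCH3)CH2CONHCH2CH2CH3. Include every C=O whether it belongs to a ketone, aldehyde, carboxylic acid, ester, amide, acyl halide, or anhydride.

6

H2NCO: amide, 1 C=O (running total 1).
CH(CHO): aldehyde, 1 C=O (running total 2).
CH2CONHCH2: amide, 1 C=O (running total 3).
CO: ketone, 1 C=O (running total 4).
CH(OCOCH3): ester, 1 C=O (running total 5).
CH2CONHCH2: amide, 1 C=O (running total 6).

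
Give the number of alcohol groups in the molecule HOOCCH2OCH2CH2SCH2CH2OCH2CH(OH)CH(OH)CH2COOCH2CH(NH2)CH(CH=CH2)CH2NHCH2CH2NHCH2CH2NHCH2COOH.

2

–COOH: carbonyl C bonded to –OH and C → carboxylic acid (the –OH is not a separate alcohol).
C–O–C with sp³ carbons on both sides and no adjacent C=O → ether.
C–S–C linkage → sulfide (thioether).
C–O–C with sp³ carbons on both sides and no adjacent C=O → ether.
–OH on an sp³ carbon → alcohol (secondary).
–OH on an sp³ carbon → alcohol (secondary).
–C(=O)–O–C with C on the carbonyl side → ester.
–NH2 on an sp³ carbon with no adjacent C=O → amine.
pendant –CH=CH2: C=C double bond → alkene.
C–N–C with sp³ carbons and no adjacent C=O → amine (secondary).
C–N–C with sp³ carbons and no adjacent C=O → amine (secondary).
C–N–C with sp³ carbons and no adjacent C=O → amine (secondary).
–COOH: carbonyl C bonded to –OH and C → carboxylic acid (the –OH is not a separate alcohol).
Alcohol appears at: CH(OH), CH(OH) → 2.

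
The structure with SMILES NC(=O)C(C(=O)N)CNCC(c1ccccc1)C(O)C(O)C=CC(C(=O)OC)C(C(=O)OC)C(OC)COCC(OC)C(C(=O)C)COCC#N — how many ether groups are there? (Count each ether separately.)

4

Taking each segment in turn:
  H2NCO: –C(=O)NH2: carbonyl C bonded to C and to N → amide (the N is not a separate amine).
  CH(CONH2): pendant –CONH2: carbonyl C bonded to C and N → amide.
  CH2NHCH2: C–N–C with sp³ carbons and no adjacent C=O → amine (secondary).
  CH(C6H5): pendant –C6H5: benzene ring → arene.
  CH(OH): –OH on an sp³ carbon → alcohol (secondary).
  CH(OH): –OH on an sp³ carbon → alcohol (secondary).
  CH=CH: C=C double bond → alkene.
  CH(COOCH3): pendant –COOCH3: carbonyl C bonded to C and –OCH3 → ester.
  CH(COOCH3): pendant –COOCH3: carbonyl C bonded to C and –OCH3 → ester.
  CH(OCH3): pendant –OCH3: C–O–C with sp³ C, no adjacent C=O → ether.
  CH2OCH2: C–O–C with sp³ carbons on both sides and no adjacent C=O → ether.
  CH(OCH3): pendant –OCH3: C–O–C with sp³ C, no adjacent C=O → ether.
  CH(COCH3): pendant –COCH3: carbonyl C bonded to two carbons → ketone.
  CH2OCH2: C–O–C with sp³ carbons on both sides and no adjacent C=O → ether.
  CN: –C≡N: carbon triple-bonded to nitrogen → nitrile.
Ether appears at: CH(OCH3), CH2OCH2, CH(OCH3), CH2OCH2 → 4.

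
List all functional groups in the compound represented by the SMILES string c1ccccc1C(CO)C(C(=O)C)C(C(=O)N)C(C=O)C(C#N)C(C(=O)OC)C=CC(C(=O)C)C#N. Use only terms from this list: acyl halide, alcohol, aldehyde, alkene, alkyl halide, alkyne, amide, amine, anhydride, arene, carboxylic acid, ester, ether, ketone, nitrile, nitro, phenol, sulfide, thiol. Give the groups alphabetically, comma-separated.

Taking each segment in turn:
  C6H5: C6H5– phenyl ring → arene.
  CH(CH2OH): pendant –CH2OH on an sp³ backbone C → alcohol.
  CH(COCH3): pendant –COCH3: carbonyl C bonded to two carbons → ketone.
  CH(CONH2): pendant –CONH2: carbonyl C bonded to C and N → amide.
  CH(CHO): pendant –CHO: carbonyl C bonded to C and H → aldehyde.
  CH(CN): pendant –C≡N: nitrile.
  CH(COOCH3): pendant –COOCH3: carbonyl C bonded to C and –OCH3 → ester.
  CH=CH: C=C double bond → alkene.
  CH(COCH3): pendant –COCH3: carbonyl C bonded to two carbons → ketone.
  CN: –C≡N: carbon triple-bonded to nitrogen → nitrile.

alcohol, aldehyde, alkene, amide, arene, ester, ketone, nitrile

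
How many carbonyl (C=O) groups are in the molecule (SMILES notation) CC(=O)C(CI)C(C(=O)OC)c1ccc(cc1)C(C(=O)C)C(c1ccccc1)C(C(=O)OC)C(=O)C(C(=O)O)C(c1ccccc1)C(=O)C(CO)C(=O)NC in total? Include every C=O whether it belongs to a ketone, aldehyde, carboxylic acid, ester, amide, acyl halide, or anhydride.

8

CO: ketone, 1 C=O (running total 1).
CH(COOCH3): ester, 1 C=O (running total 2).
CH(COCH3): ketone, 1 C=O (running total 3).
CH(COOCH3): ester, 1 C=O (running total 4).
CO: ketone, 1 C=O (running total 5).
CH(COOH): carboxylic acid, 1 C=O (running total 6).
CO: ketone, 1 C=O (running total 7).
CONHCH3: amide, 1 C=O (running total 8).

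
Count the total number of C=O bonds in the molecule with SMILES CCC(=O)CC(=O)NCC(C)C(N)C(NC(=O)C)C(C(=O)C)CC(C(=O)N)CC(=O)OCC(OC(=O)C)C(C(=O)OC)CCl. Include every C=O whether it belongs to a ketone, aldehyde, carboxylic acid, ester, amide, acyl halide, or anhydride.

CO: ketone, 1 C=O (running total 1).
CH2CONHCH2: amide, 1 C=O (running total 2).
CH(NHCOCH3): amide, 1 C=O (running total 3).
CH(COCH3): ketone, 1 C=O (running total 4).
CH(CONH2): amide, 1 C=O (running total 5).
CH2COOCH2: ester, 1 C=O (running total 6).
CH(OCOCH3): ester, 1 C=O (running total 7).
CH(COOCH3): ester, 1 C=O (running total 8).

8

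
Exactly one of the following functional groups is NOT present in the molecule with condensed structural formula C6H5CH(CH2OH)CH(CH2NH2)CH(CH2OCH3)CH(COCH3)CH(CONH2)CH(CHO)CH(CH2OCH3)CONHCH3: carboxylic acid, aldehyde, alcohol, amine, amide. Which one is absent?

carboxylic acid

amine: present (CH(CH2NH2) — pendant –CH2NH2: N on sp³ C, no adjacent C=O → amine).
aldehyde: present (CH(CHO) — pendant –CHO: carbonyl C bonded to C and H → aldehyde).
amide: present (CH(CONH2) — pendant –CONH2: carbonyl C bonded to C and N → amide).
alcohol: present (CH(CH2OH) — pendant –CH2OH on an sp³ backbone C → alcohol).
carboxylic acid: absent. In each of CH(CONH2) and CONHCH3, the carbonyl is bonded to nitrogen, not to –OH; that is an amide.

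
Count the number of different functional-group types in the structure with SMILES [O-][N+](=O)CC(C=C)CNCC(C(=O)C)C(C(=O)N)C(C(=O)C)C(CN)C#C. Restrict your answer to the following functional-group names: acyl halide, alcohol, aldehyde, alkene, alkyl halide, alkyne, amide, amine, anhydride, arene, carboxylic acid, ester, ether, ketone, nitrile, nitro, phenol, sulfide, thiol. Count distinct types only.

6

Taking each segment in turn:
  O2NCH2: –NO2 on carbon → nitro group.
  CH(CH=CH2): pendant –CH=CH2: C=C double bond → alkene.
  CH2NHCH2: C–N–C with sp³ carbons and no adjacent C=O → amine (secondary).
  CH(COCH3): pendant –COCH3: carbonyl C bonded to two carbons → ketone.
  CH(CONH2): pendant –CONH2: carbonyl C bonded to C and N → amide.
  CH(COCH3): pendant –COCH3: carbonyl C bonded to two carbons → ketone.
  CH(CH2NH2): pendant –CH2NH2: N on sp³ C, no adjacent C=O → amine.
  C≡CH: C≡C triple bond → alkyne.
Distinct types present: alkene, alkyne, amide, amine, ketone, nitro.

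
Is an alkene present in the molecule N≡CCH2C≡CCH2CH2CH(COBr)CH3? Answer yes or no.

Reading the structure from left to right:
  N≡C: N≡C–: carbon triple-bonded to nitrogen → nitrile.
  C≡C: C≡C triple bond → alkyne.
  CH(COBr): pendant –C(=O)X: carbonyl C bonded to C and halogen → acyl halide.
The groups actually present are: acyl halide, alkyne, nitrile.

no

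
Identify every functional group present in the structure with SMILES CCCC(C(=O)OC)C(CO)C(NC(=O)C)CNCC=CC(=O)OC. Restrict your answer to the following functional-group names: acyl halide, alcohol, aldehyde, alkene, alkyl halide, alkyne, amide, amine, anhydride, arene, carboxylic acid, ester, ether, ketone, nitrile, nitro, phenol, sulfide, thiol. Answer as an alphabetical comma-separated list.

alcohol, alkene, amide, amine, ester

pendant –COOCH3: carbonyl C bonded to C and –OCH3 → ester.
pendant –CH2OH on an sp³ backbone C → alcohol.
pendant –NHC(=O)CH3: N bonded to a carbonyl → amide (not amine).
C–N–C with sp³ carbons and no adjacent C=O → amine (secondary).
C=C double bond → alkene.
–C(=O)OCH3: carbonyl C bonded to C and to –OCH3 → ester (not ketone + ether).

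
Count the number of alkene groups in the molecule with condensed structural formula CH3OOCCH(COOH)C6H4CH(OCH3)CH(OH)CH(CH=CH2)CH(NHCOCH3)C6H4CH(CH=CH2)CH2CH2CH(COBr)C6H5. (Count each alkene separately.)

2

CH3O–C(=O)–: carbonyl C bonded to C and to –OCH3 → ester (not ketone + ether).
pendant –COOH: carbonyl C bonded to C and –OH → carboxylic acid.
para-disubstituted benzene ring → arene.
pendant –OCH3: C–O–C with sp³ C, no adjacent C=O → ether.
–OH on an sp³ carbon → alcohol (secondary).
pendant –CH=CH2: C=C double bond → alkene.
pendant –NHC(=O)CH3: N bonded to a carbonyl → amide (not amine).
para-disubstituted benzene ring → arene.
pendant –CH=CH2: C=C double bond → alkene.
pendant –C(=O)X: carbonyl C bonded to C and halogen → acyl halide.
–C6H5 phenyl ring → arene.
Alkene appears at: CH(CH=CH2), CH(CH=CH2) → 2.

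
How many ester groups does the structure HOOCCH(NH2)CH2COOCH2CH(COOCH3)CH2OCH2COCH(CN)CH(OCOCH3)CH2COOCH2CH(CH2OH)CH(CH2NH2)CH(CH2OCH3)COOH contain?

4

Taking each segment in turn:
  HOOC: –COOH: carbonyl C bonded to –OH and C → carboxylic acid (the –OH is not a separate alcohol).
  CH(NH2): –NH2 on an sp³ carbon with no adjacent C=O → amine.
  CH2COOCH2: –C(=O)–O–C with C on the carbonyl side → ester.
  CH(COOCH3): pendant –COOCH3: carbonyl C bonded to C and –OCH3 → ester.
  CH2OCH2: C–O–C with sp³ carbons on both sides and no adjacent C=O → ether.
  CO: –C(=O)– with carbon on both sides → ketone.
  CH(CN): pendant –C≡N: nitrile.
  CH(OCOCH3): pendant –OC(=O)CH3: an acyloxy group → ester.
  CH2COOCH2: –C(=O)–O–C with C on the carbonyl side → ester.
  CH(CH2OH): pendant –CH2OH on an sp³ backbone C → alcohol.
  CH(CH2NH2): pendant –CH2NH2: N on sp³ C, no adjacent C=O → amine.
  CH(CH2OCH3): pendant –CH2OCH3: C–O–C linkage → ether.
  COOH: –COOH: carbonyl C bonded to –OH and C → carboxylic acid (the –OH is not a separate alcohol).
Ester appears at: CH2COOCH2, CH(COOCH3), CH(OCOCH3), CH2COOCH2 → 4.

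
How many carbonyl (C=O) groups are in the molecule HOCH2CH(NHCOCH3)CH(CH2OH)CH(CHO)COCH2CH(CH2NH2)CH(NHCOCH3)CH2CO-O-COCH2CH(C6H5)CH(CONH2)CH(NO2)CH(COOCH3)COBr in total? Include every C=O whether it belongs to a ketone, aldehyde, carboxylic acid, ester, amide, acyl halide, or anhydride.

CH(NHCOCH3): amide, 1 C=O (running total 1).
CH(CHO): aldehyde, 1 C=O (running total 2).
CO: ketone, 1 C=O (running total 3).
CH(NHCOCH3): amide, 1 C=O (running total 4).
CH2CO-O-COCH2: anhydride, 2 C=O (running total 6).
CH(CONH2): amide, 1 C=O (running total 7).
CH(COOCH3): ester, 1 C=O (running total 8).
COBr: acyl halide, 1 C=O (running total 9).

9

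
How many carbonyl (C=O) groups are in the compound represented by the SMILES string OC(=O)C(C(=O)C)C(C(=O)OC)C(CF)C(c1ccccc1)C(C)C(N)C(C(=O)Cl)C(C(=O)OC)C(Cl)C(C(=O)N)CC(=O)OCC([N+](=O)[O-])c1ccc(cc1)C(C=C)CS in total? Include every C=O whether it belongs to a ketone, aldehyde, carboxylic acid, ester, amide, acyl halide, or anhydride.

HOOC: carboxylic acid, 1 C=O (running total 1).
CH(COCH3): ketone, 1 C=O (running total 2).
CH(COOCH3): ester, 1 C=O (running total 3).
CH(COCl): acyl halide, 1 C=O (running total 4).
CH(COOCH3): ester, 1 C=O (running total 5).
CH(CONH2): amide, 1 C=O (running total 6).
CH2COOCH2: ester, 1 C=O (running total 7).

7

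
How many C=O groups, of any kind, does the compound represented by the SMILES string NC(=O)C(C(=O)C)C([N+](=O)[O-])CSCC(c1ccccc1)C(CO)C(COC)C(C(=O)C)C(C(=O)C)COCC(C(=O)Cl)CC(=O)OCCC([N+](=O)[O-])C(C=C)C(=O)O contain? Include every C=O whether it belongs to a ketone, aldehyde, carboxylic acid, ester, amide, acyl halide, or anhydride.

7

H2NCO: amide, 1 C=O (running total 1).
CH(COCH3): ketone, 1 C=O (running total 2).
CH(COCH3): ketone, 1 C=O (running total 3).
CH(COCH3): ketone, 1 C=O (running total 4).
CH(COCl): acyl halide, 1 C=O (running total 5).
CH2COOCH2: ester, 1 C=O (running total 6).
COOH: carboxylic acid, 1 C=O (running total 7).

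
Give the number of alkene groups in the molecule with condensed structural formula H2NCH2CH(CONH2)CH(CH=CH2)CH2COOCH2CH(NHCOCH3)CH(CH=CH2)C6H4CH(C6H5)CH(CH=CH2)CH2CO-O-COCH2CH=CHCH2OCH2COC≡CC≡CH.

Reading the structure from left to right:
  H2NCH2: –NH2 on an sp³ carbon with no adjacent C=O → amine.
  CH(CONH2): pendant –CONH2: carbonyl C bonded to C and N → amide.
  CH(CH=CH2): pendant –CH=CH2: C=C double bond → alkene.
  CH2COOCH2: –C(=O)–O–C with C on the carbonyl side → ester.
  CH(NHCOCH3): pendant –NHC(=O)CH3: N bonded to a carbonyl → amide (not amine).
  CH(CH=CH2): pendant –CH=CH2: C=C double bond → alkene.
  C6H4: para-disubstituted benzene ring → arene.
  CH(C6H5): pendant –C6H5: benzene ring → arene.
  CH(CH=CH2): pendant –CH=CH2: C=C double bond → alkene.
  CH2CO-O-COCH2: two acyl groups sharing one oxygen, –C(=O)–O–C(=O)– → anhydride.
  CH=CH: C=C double bond → alkene.
  CH2OCH2: C–O–C with sp³ carbons on both sides and no adjacent C=O → ether.
  CO: –C(=O)– with carbon on both sides → ketone.
  C≡C: C≡C triple bond → alkyne.
  C≡CH: C≡C triple bond → alkyne.
Alkene appears at: CH(CH=CH2), CH(CH=CH2), CH(CH=CH2), CH=CH → 4.

4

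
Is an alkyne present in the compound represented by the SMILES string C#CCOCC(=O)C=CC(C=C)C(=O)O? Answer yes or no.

Working along the chain:
  HC≡C: C≡C triple bond → alkyne.
  CH2OCH2: C–O–C with sp³ carbons on both sides and no adjacent C=O → ether.
  CO: –C(=O)– with carbon on both sides → ketone.
  CH=CH: C=C double bond → alkene.
  CH(CH=CH2): pendant –CH=CH2: C=C double bond → alkene.
  COOH: –COOH: carbonyl C bonded to –OH and C → carboxylic acid (the –OH is not a separate alcohol).
The HC≡C segment supplies the alkyne: C≡C triple bond → alkyne.

yes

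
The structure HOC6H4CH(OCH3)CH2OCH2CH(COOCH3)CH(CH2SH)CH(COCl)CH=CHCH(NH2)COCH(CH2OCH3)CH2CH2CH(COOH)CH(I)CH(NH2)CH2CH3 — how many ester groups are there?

1

Working along the chain:
  HOC6H4: –OH attached directly to an aromatic ring → phenol (not alcohol); the ring itself is an arene.
  CH(OCH3): pendant –OCH3: C–O–C with sp³ C, no adjacent C=O → ether.
  CH2OCH2: C–O–C with sp³ carbons on both sides and no adjacent C=O → ether.
  CH(COOCH3): pendant –COOCH3: carbonyl C bonded to C and –OCH3 → ester.
  CH(CH2SH): pendant –CH2SH → thiol.
  CH(COCl): pendant –C(=O)X: carbonyl C bonded to C and halogen → acyl halide.
  CH=CH: C=C double bond → alkene.
  CH(NH2): –NH2 on an sp³ carbon with no adjacent C=O → amine.
  CO: –C(=O)– with carbon on both sides → ketone.
  CH(CH2OCH3): pendant –CH2OCH3: C–O–C linkage → ether.
  CH(COOH): pendant –COOH: carbonyl C bonded to C and –OH → carboxylic acid.
  CH(I): halogen on an sp³ carbon → alkyl halide.
  CH(NH2): –NH2 on an sp³ carbon with no adjacent C=O → amine.
Ester appears at: CH(COOCH3) → 1.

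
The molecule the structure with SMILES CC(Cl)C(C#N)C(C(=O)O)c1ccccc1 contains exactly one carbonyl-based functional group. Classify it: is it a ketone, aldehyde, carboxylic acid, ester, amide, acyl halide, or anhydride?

carboxylic acid

The carbonyl is in the CH(COOH) segment: pendant –COOH: carbonyl C bonded to C and –OH → carboxylic acid.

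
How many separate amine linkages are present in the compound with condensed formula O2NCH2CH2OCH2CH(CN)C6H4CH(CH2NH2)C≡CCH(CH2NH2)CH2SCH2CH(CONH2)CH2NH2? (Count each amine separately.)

3

–NO2 on carbon → nitro group.
C–O–C with sp³ carbons on both sides and no adjacent C=O → ether.
pendant –C≡N: nitrile.
para-disubstituted benzene ring → arene.
pendant –CH2NH2: N on sp³ C, no adjacent C=O → amine.
C≡C triple bond → alkyne.
pendant –CH2NH2: N on sp³ C, no adjacent C=O → amine.
C–S–C linkage → sulfide (thioether).
pendant –CONH2: carbonyl C bonded to C and N → amide.
–NH2 on an sp³ carbon with no adjacent C=O → amine.
Amine appears at: CH(CH2NH2), CH(CH2NH2), CH2NH2 → 3.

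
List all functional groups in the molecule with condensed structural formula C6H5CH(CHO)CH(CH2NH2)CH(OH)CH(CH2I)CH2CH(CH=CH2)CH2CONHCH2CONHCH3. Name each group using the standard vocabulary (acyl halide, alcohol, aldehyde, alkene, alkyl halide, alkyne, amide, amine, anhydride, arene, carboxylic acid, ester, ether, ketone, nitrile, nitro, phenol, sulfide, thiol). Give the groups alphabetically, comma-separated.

C6H5– phenyl ring → arene.
pendant –CHO: carbonyl C bonded to C and H → aldehyde.
pendant –CH2NH2: N on sp³ C, no adjacent C=O → amine.
–OH on an sp³ carbon → alcohol (secondary).
pendant –CH2X: halogen on sp³ carbon → alkyl halide.
pendant –CH=CH2: C=C double bond → alkene.
–C(=O)–N– linkage → amide (the N is not an amine).
–C(=O)NHCH3: carbonyl C bonded to C and to N → amide (the N is not an amine).

alcohol, aldehyde, alkene, alkyl halide, amide, amine, arene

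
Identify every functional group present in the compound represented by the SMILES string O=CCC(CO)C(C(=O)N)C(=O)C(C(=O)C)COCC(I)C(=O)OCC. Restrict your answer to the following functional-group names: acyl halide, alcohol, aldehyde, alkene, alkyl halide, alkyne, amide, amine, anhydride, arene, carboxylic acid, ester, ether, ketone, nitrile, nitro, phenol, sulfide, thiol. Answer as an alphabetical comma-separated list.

alcohol, aldehyde, alkyl halide, amide, ester, ether, ketone

terminal –CHO: carbonyl C bonded to H and C → aldehyde.
pendant –CH2OH on an sp³ backbone C → alcohol.
pendant –CONH2: carbonyl C bonded to C and N → amide.
–C(=O)– with carbon on both sides → ketone.
pendant –COCH3: carbonyl C bonded to two carbons → ketone.
C–O–C with sp³ carbons on both sides and no adjacent C=O → ether.
halogen on an sp³ carbon → alkyl halide.
–C(=O)OCH2CH3: carbonyl C bonded to C and to –OEt → ester.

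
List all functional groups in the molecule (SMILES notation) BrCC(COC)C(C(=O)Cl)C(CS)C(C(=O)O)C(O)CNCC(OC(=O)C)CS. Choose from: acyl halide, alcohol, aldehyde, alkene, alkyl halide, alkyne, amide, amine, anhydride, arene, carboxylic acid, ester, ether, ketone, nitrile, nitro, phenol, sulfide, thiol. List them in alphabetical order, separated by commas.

Taking each segment in turn:
  BrCH2: halogen on an sp³ carbon → alkyl halide.
  CH(CH2OCH3): pendant –CH2OCH3: C–O–C linkage → ether.
  CH(COCl): pendant –C(=O)X: carbonyl C bonded to C and halogen → acyl halide.
  CH(CH2SH): pendant –CH2SH → thiol.
  CH(COOH): pendant –COOH: carbonyl C bonded to C and –OH → carboxylic acid.
  CH(OH): –OH on an sp³ carbon → alcohol (secondary).
  CH2NHCH2: C–N–C with sp³ carbons and no adjacent C=O → amine (secondary).
  CH(OCOCH3): pendant –OC(=O)CH3: an acyloxy group → ester.
  CH2SH: –SH on an sp³ carbon → thiol.

acyl halide, alcohol, alkyl halide, amine, carboxylic acid, ester, ether, thiol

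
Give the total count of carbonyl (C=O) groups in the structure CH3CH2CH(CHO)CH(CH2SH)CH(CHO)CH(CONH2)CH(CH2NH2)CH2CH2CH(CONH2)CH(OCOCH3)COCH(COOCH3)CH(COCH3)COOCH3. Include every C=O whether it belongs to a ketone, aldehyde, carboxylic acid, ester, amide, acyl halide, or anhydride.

CH(CHO): aldehyde, 1 C=O (running total 1).
CH(CHO): aldehyde, 1 C=O (running total 2).
CH(CONH2): amide, 1 C=O (running total 3).
CH(CONH2): amide, 1 C=O (running total 4).
CH(OCOCH3): ester, 1 C=O (running total 5).
CO: ketone, 1 C=O (running total 6).
CH(COOCH3): ester, 1 C=O (running total 7).
CH(COCH3): ketone, 1 C=O (running total 8).
COOCH3: ester, 1 C=O (running total 9).

9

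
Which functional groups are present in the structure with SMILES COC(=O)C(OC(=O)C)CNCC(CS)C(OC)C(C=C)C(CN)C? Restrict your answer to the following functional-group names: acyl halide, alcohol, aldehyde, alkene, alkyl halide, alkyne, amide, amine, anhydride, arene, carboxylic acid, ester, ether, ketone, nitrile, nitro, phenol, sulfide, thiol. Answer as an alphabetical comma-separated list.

CH3O–C(=O)–: carbonyl C bonded to C and to –OCH3 → ester (not ketone + ether).
pendant –OC(=O)CH3: an acyloxy group → ester.
C–N–C with sp³ carbons and no adjacent C=O → amine (secondary).
pendant –CH2SH → thiol.
pendant –OCH3: C–O–C with sp³ C, no adjacent C=O → ether.
pendant –CH=CH2: C=C double bond → alkene.
pendant –CH2NH2: N on sp³ C, no adjacent C=O → amine.

alkene, amine, ester, ether, thiol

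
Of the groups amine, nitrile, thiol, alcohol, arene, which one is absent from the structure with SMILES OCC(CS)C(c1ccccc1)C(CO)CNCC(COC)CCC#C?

thiol: present (CH(CH2SH) — pendant –CH2SH → thiol).
alcohol: present (HOCH2 — HO– on an sp³ carbon → alcohol).
amine: present (CH2NHCH2 — C–N–C with sp³ carbons and no adjacent C=O → amine (secondary)).
arene: present (CH(C6H5) — pendant –C6H5: benzene ring → arene).
nitrile: absent. In C≡CH, the triple bond is C≡C, not C≡N.

nitrile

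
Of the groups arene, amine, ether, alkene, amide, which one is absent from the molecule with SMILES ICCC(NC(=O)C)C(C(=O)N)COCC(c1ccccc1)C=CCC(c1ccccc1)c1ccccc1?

alkene: present (CH=CH — C=C double bond → alkene).
amide: present (CH(NHCOCH3) — pendant –NHC(=O)CH3: N bonded to a carbonyl → amide (not amine)).
arene: present (CH(C6H5) — pendant –C6H5: benzene ring → arene).
ether: present (CH2OCH2 — C–O–C with sp³ carbons on both sides and no adjacent C=O → ether).
amine: absent. In each of CH(NHCOCH3) and CH(CONH2), the nitrogen is bonded directly to a carbonyl carbon, making it part of an amide, not a free amine.

amine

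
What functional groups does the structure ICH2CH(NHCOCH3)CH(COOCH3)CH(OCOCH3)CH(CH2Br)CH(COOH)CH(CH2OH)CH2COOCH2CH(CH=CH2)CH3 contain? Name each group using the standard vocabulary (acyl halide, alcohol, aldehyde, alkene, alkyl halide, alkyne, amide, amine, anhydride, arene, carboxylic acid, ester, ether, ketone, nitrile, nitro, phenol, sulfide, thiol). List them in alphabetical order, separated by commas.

Reading the structure from left to right:
  ICH2: halogen on an sp³ carbon → alkyl halide.
  CH(NHCOCH3): pendant –NHC(=O)CH3: N bonded to a carbonyl → amide (not amine).
  CH(COOCH3): pendant –COOCH3: carbonyl C bonded to C and –OCH3 → ester.
  CH(OCOCH3): pendant –OC(=O)CH3: an acyloxy group → ester.
  CH(CH2Br): pendant –CH2X: halogen on sp³ carbon → alkyl halide.
  CH(COOH): pendant –COOH: carbonyl C bonded to C and –OH → carboxylic acid.
  CH(CH2OH): pendant –CH2OH on an sp³ backbone C → alcohol.
  CH2COOCH2: –C(=O)–O–C with C on the carbonyl side → ester.
  CH(CH=CH2): pendant –CH=CH2: C=C double bond → alkene.

alcohol, alkene, alkyl halide, amide, carboxylic acid, ester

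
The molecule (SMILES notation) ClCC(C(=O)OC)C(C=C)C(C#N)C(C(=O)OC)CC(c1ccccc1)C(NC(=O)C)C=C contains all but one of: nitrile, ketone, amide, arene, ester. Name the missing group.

ketone

nitrile: present (CH(CN) — pendant –C≡N: nitrile).
arene: present (CH(C6H5) — pendant –C6H5: benzene ring → arene).
amide: present (CH(NHCOCH3) — pendant –NHC(=O)CH3: N bonded to a carbonyl → amide (not amine)).
ester: present (CH(COOCH3) — pendant –COOCH3: carbonyl C bonded to C and –OCH3 → ester).
ketone: absent. In CH(COOCH3), the C=O is bonded to an –O–C group, which defines an ester, not a ketone. In CH(NHCOCH3), the C=O is bonded to nitrogen, which defines an amide, not a ketone.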